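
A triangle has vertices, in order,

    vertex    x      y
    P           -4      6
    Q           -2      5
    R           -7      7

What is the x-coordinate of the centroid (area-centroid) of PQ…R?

-13/3

Apply the shoelace formula. First the cross-terms c_i = x_i·y_{i+1} − x_{i+1}·y_i:
  -8, 21, -14  ⇒  2A = -1, A = -0.5.
Then Σ (x_i + x_{i+1})·c_i = 13, so x̄ = 13 / (6·(-0.5)) = -13/3.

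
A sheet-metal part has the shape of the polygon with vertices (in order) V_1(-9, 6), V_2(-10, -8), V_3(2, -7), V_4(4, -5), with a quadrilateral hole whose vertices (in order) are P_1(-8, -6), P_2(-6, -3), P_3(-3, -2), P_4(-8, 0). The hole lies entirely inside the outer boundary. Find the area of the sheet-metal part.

Outer boundary:
Apply Gauss's area formula: 2A = Σ (x_i·y_{i+1} − x_{i+1}·y_i), indices taken mod 4.
Σ = (132) + (86) + (18) + (-21) = 215
Area = |Σ|/2 = 107.5.
Hole:
Apply the shoelace formula: 2A = Σ (x_i·y_{i+1} − x_{i+1}·y_i), indices taken mod 4.
Cross-terms: -12, 3, -16, 48  ⇒  Σ = 23
Area = |Σ|/2 = 11.5.
Net area = 107.5 − 11.5 = 96.

96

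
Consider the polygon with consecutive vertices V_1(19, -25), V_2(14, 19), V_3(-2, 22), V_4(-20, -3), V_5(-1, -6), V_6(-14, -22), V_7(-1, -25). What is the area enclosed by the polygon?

1193

Apply the shoelace formula: 2A = Σ (x_i·y_{i+1} − x_{i+1}·y_i), indices taken mod 7.
Cross-terms: 711, 346, 446, 117, -62, 328, 500  ⇒  Σ = 2386
Area = |Σ|/2 = 1193.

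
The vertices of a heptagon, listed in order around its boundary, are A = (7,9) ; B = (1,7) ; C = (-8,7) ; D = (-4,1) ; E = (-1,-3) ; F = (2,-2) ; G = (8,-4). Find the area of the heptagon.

Cross-terms: 40, 63, 20, 13, 8, 8, 100  ⇒  Σ = 252
Area = |Σ|/2 = 126.

126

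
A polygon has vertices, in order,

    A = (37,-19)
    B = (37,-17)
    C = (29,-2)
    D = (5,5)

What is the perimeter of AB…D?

|AB| = √((0)² + (2)²) = √4 = 2
|BC| = √((-8)² + (15)²) = √289 = 17
|CD| = √((-24)² + (7)²) = √625 = 25
|DA| = √((32)² + (-24)²) = √1600 = 40
Perimeter = 2 + 17 + 25 + 40 = 84.

84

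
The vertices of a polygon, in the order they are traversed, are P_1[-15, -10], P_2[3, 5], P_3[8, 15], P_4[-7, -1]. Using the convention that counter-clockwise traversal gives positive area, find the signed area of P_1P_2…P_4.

56

Cross-terms: -45, 5, 97, 55  ⇒  Σ = 112
Signed area = Σ/2 = 56 (positive ⇒ counter-clockwise traversal).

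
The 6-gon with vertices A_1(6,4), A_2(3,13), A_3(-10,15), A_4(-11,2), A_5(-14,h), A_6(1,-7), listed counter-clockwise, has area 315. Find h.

Write out the shoelace sum; only the two edges meeting at A_5 involve h:
2·Area = [((-11)·h − (-14)·2) + ((-14)·(-7) − 1·h)] + 432
       = -12·h + 558 = 630
⇒ h = -6.

-6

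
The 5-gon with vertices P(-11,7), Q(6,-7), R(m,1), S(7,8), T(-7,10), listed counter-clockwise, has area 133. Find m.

3

The doubled signed area Σ (x_i y_{i+1} − x_{i+1} y_i) is linear in m.
With m=0 it equals 221; the coefficient of m is 15 (from the two edges through R).
So 15·m + 221 = 2·133 = 266 ⇒ m = 3.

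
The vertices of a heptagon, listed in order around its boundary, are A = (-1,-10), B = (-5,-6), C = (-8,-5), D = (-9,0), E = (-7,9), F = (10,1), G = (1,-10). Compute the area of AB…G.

Apply Gauss's area formula: 2A = Σ (x_i·y_{i+1} − x_{i+1}·y_i), indices taken mod 7.
Σ = (-44) + (-23) + (-45) + (-81) + (-97) + (-101) + (-20) = -411
Area = |Σ|/2 = 205.5.

205.5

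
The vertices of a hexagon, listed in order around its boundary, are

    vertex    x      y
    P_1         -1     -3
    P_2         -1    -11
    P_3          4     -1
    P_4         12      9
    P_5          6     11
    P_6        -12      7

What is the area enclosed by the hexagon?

Apply the shoelace (surveyor's) formula: 2A = Σ (x_i·y_{i+1} − x_{i+1}·y_i), indices taken mod 6.
Σ = (8) + (45) + (48) + (78) + (174) + (43) = 396
Area = |Σ|/2 = 198.

198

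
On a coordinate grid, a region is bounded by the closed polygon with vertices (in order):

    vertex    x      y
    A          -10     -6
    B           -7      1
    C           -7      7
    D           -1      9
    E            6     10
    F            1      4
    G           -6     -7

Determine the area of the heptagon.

Cross-terms: -52, -42, -56, -64, 14, 17, -34  ⇒  Σ = -217
Area = |Σ|/2 = 108.5.

108.5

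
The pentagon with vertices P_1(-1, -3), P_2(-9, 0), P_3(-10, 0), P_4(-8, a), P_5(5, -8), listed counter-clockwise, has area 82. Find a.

-10

The doubled signed area Σ (x_i y_{i+1} − x_{i+1} y_i) is linear in a.
With a=0 it equals 14; the coefficient of a is -15 (from the two edges through P_4).
So -15·a + 14 = 2·82 = 164 ⇒ a = -10.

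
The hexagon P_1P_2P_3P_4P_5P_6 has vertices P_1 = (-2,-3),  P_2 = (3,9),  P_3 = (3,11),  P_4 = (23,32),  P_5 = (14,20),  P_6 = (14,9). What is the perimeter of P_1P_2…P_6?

|P_1P_2| = √((5)² + (12)²) = √169 = 13
|P_2P_3| = √((0)² + (2)²) = √4 = 2
|P_3P_4| = √((20)² + (21)²) = √841 = 29
|P_4P_5| = √((-9)² + (-12)²) = √225 = 15
|P_5P_6| = √((0)² + (-11)²) = √121 = 11
|P_6P_1| = √((-16)² + (-12)²) = √400 = 20
Perimeter = 13 + 2 + 29 + 15 + 11 + 20 = 90.

90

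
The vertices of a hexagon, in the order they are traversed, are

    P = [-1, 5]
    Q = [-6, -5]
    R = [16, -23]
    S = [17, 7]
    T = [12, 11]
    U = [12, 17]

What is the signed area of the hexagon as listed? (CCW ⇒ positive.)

Apply the shoelace formula: 2A = Σ (x_i·y_{i+1} − x_{i+1}·y_i), indices taken mod 6.
Σ = (35) + (218) + (503) + (103) + (72) + (77) = 1008
Signed area = Σ/2 = 504 (positive ⇒ counter-clockwise traversal).

504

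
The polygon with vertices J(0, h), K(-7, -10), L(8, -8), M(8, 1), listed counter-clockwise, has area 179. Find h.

10

Write out the shoelace sum; only the two edges meeting at J involve h:
2·Area = [(8·h − 0·1) + (0·(-10) − (-7)·h)] + 208
       = 15·h + 208 = 358
⇒ h = 10.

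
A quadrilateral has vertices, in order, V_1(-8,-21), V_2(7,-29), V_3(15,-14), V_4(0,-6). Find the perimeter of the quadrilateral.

|V_1V_2| = √((15)² + (-8)²) = √289 = 17
|V_2V_3| = √((8)² + (15)²) = √289 = 17
|V_3V_4| = √((-15)² + (8)²) = √289 = 17
|V_4V_1| = √((-8)² + (-15)²) = √289 = 17
Perimeter = 17 + 17 + 17 + 17 = 68.

68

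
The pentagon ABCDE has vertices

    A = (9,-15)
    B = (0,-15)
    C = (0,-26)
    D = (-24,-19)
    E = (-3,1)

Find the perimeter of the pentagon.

|AB| = √((-9)² + (0)²) = √81 = 9
|BC| = √((0)² + (-11)²) = √121 = 11
|CD| = √((-24)² + (7)²) = √625 = 25
|DE| = √((21)² + (20)²) = √841 = 29
|EA| = √((12)² + (-16)²) = √400 = 20
Perimeter = 9 + 11 + 25 + 29 + 20 = 94.

94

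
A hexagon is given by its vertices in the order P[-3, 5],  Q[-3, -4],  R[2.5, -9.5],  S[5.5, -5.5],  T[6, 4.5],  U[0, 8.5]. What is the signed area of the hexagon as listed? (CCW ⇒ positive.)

Apply the shoelace (surveyor's) formula: 2A = Σ (x_i·y_{i+1} − x_{i+1}·y_i), indices taken mod 6.
P→Q: (-3)(-4) − (-3)(5) = 27
Q→R: (-3)(-9.5) − (2.5)(-4) = 38.5
R→S: (2.5)(-5.5) − (5.5)(-9.5) = 38.5
S→T: (5.5)(4.5) − (6)(-5.5) = 57.75
T→U: (6)(8.5) − (0)(4.5) = 51
U→P: (0)(5) − (-3)(8.5) = 25.5
Σ = 238.25
Signed area = Σ/2 = 119.125 (positive ⇒ counter-clockwise traversal).

119.125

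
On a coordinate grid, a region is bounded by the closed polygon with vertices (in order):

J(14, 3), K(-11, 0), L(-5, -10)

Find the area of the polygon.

Apply Gauss's area formula: 2A = Σ (x_i·y_{i+1} − x_{i+1}·y_i), indices taken mod 3.
Cross-terms: 33, 110, 125  ⇒  Σ = 268
Area = |Σ|/2 = 134.

134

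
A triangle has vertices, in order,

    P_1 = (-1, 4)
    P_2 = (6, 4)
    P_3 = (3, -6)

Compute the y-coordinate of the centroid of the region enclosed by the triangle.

Apply the shoelace (surveyor's) formula. First the cross-terms c_i = x_i·y_{i+1} − x_{i+1}·y_i:
  -28, -48, 6  ⇒  2A = -70, A = -35.
Then Σ (y_i + y_{i+1})·c_i = -140, so ȳ = -140 / (6·(-35)) = 2/3.

2/3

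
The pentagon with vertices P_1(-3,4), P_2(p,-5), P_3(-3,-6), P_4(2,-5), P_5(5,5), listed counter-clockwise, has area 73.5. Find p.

Write out the shoelace sum; only the two edges meeting at P_2 involve p:
2·Area = [((-3)·(-5) − p·4) + (p·(-6) − (-3)·(-5))] + 97
       = -10·p + 97 = 147
⇒ p = -5.

-5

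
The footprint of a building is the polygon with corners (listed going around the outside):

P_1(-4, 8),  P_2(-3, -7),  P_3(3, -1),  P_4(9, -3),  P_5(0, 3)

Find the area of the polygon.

57.5

P_1→P_2: (-4)(-7) − (-3)(8) = 52
P_2→P_3: (-3)(-1) − (3)(-7) = 24
P_3→P_4: (3)(-3) − (9)(-1) = 0
P_4→P_5: (9)(3) − (0)(-3) = 27
P_5→P_1: (0)(8) − (-4)(3) = 12
Σ = 115
Area = |Σ|/2 = 57.5.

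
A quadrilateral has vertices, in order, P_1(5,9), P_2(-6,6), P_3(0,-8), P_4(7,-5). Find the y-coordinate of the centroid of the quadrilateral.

197/207

Apply the shoelace (surveyor's) formula. First the cross-terms c_i = x_i·y_{i+1} − x_{i+1}·y_i:
  84, 48, 56, 88  ⇒  2A = 276, A = 138.
Then Σ (y_i + y_{i+1})·c_i = 788, so ȳ = 788 / (6·138) = 197/207.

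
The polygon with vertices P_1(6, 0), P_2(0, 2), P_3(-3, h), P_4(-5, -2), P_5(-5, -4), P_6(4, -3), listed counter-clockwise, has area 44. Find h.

Write out the shoelace sum; only the two edges meeting at P_3 involve h:
2·Area = [(0·h − (-3)·2) + ((-3)·(-2) − (-5)·h)] + 71
       = 5·h + 83 = 88
⇒ h = 1.

1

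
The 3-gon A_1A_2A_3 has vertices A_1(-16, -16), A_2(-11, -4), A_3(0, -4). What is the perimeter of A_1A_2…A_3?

|A_1A_2| = √((5)² + (12)²) = √169 = 13
|A_2A_3| = √((11)² + (0)²) = √121 = 11
|A_3A_1| = √((-16)² + (-12)²) = √400 = 20
Perimeter = 13 + 11 + 20 = 44.

44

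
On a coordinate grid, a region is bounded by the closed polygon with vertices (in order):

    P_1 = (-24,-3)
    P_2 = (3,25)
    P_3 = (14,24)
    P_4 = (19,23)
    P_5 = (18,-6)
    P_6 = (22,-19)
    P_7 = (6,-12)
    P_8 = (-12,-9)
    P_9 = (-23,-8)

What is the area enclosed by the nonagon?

Apply the shoelace formula: 2A = Σ (x_i·y_{i+1} − x_{i+1}·y_i), indices taken mod 9.
Σ = (-591) + (-278) + (-134) + (-528) + (-210) + (-150) + (-198) + (-111) + (-123) = -2323
Area = |Σ|/2 = 1161.5.

1161.5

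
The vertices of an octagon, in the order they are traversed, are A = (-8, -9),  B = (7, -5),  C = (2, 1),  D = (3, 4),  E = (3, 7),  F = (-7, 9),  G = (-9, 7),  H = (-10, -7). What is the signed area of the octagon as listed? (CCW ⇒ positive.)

204.5

Apply the shoelace formula: 2A = Σ (x_i·y_{i+1} − x_{i+1}·y_i), indices taken mod 8.
Cross-terms: 103, 17, 5, 9, 76, 32, 133, 34  ⇒  Σ = 409
Signed area = Σ/2 = 204.5 (positive ⇒ counter-clockwise traversal).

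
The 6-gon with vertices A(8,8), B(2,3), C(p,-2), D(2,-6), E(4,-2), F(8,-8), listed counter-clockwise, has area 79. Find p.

-2

The doubled signed area Σ (x_i y_{i+1} − x_{i+1} y_i) is linear in p.
With p=0 it equals 140; the coefficient of p is -9 (from the two edges through C).
So -9·p + 140 = 2·79 = 158 ⇒ p = -2.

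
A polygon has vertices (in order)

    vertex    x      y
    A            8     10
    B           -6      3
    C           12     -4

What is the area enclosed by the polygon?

Σ = (84) + (-12) + (152) = 224
Area = |Σ|/2 = 112.

112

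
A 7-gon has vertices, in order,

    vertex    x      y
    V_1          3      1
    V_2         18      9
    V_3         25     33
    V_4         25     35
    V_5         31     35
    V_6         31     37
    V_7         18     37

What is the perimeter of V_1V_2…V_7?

|V_1V_2| = √((15)² + (8)²) = √289 = 17
|V_2V_3| = √((7)² + (24)²) = √625 = 25
|V_3V_4| = √((0)² + (2)²) = √4 = 2
|V_4V_5| = √((6)² + (0)²) = √36 = 6
|V_5V_6| = √((0)² + (2)²) = √4 = 2
|V_6V_7| = √((-13)² + (0)²) = √169 = 13
|V_7V_1| = √((-15)² + (-36)²) = √1521 = 39
Perimeter = 17 + 25 + 2 + 6 + 2 + 13 + 39 = 104.

104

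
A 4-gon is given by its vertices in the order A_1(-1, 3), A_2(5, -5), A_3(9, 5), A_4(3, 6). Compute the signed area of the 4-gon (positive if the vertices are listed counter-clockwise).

57

Apply the shoelace (surveyor's) formula: 2A = Σ (x_i·y_{i+1} − x_{i+1}·y_i), indices taken mod 4.
A_1→A_2: (-1)(-5) − (5)(3) = -10
A_2→A_3: (5)(5) − (9)(-5) = 70
A_3→A_4: (9)(6) − (3)(5) = 39
A_4→A_1: (3)(3) − (-1)(6) = 15
Σ = 114
Signed area = Σ/2 = 57 (positive ⇒ counter-clockwise traversal).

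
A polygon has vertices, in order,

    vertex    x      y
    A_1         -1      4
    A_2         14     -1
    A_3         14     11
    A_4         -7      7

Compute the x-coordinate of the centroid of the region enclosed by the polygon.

Apply the shoelace (surveyor's) formula. First the cross-terms c_i = x_i·y_{i+1} − x_{i+1}·y_i:
  -55, 168, 175, -21  ⇒  2A = 267, A = 133.5.
Then Σ (x_i + x_{i+1})·c_i = 5382, so x̄ = 5382 / (6·133.5) = 598/89.

598/89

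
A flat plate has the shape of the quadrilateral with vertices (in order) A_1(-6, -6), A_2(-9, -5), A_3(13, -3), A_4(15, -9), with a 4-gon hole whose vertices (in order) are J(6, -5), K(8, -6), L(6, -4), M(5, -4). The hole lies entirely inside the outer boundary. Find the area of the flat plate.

Outer boundary:
Cross-terms: -24, 92, -72, -144  ⇒  Σ = -148
Area = |Σ|/2 = 74.
Hole:
Apply Gauss's area formula: 2A = Σ (x_i·y_{i+1} − x_{i+1}·y_i), indices taken mod 4.
Σ = (4) + (4) + (-4) + (-1) = 3
Area = |Σ|/2 = 1.5.
Net area = 74 − 1.5 = 72.5.

72.5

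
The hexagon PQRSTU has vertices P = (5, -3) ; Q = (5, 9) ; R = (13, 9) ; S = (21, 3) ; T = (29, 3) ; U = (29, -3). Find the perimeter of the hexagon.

68

|PQ| = √((0)² + (12)²) = √144 = 12
|QR| = √((8)² + (0)²) = √64 = 8
|RS| = √((8)² + (-6)²) = √100 = 10
|ST| = √((8)² + (0)²) = √64 = 8
|TU| = √((0)² + (-6)²) = √36 = 6
|UP| = √((-24)² + (0)²) = √576 = 24
Perimeter = 12 + 8 + 10 + 8 + 6 + 24 = 68.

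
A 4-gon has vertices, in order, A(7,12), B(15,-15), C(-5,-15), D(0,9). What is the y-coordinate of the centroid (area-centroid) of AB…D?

-326/77

Apply the surveyor's formula. First the cross-terms c_i = x_i·y_{i+1} − x_{i+1}·y_i:
  -285, -300, -45, -63  ⇒  2A = -693, A = -346.5.
Then Σ (y_i + y_{i+1})·c_i = 8802, so ȳ = 8802 / (6·(-346.5)) = -326/77.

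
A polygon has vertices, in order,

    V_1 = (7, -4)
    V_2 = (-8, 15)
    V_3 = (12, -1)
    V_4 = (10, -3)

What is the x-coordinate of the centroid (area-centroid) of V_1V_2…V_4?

Apply the shoelace (surveyor's) formula. First the cross-terms c_i = x_i·y_{i+1} − x_{i+1}·y_i:
  73, -172, -26, -19  ⇒  2A = -144, A = -72.
Then Σ (x_i + x_{i+1})·c_i = -1656, so x̄ = -1656 / (6·(-72)) = 23/6.

23/6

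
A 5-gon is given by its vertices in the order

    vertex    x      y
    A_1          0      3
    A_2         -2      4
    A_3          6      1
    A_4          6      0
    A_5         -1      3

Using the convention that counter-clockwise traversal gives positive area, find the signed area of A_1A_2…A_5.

Apply Gauss's area formula: 2A = Σ (x_i·y_{i+1} − x_{i+1}·y_i), indices taken mod 5.
Σ = (6) + (-26) + (-6) + (18) + (-3) = -11
Signed area = Σ/2 = -5.5 (negative ⇒ clockwise traversal).

-5.5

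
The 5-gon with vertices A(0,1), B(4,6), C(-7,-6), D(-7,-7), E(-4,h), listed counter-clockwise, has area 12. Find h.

-5

The doubled signed area Σ (x_i y_{i+1} − x_{i+1} y_i) is linear in h.
With h=0 it equals -11; the coefficient of h is -7 (from the two edges through E).
So -7·h + -11 = 2·12 = 24 ⇒ h = -5.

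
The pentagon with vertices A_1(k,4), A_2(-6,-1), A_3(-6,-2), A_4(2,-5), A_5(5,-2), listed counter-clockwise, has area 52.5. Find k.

Write out the shoelace sum; only the two edges meeting at A_1 involve k:
2·Area = [(5·4 − k·(-2)) + (k·(-1) − (-6)·4)] + 61
       = 1·k + 105 = 105
⇒ k = 0.

0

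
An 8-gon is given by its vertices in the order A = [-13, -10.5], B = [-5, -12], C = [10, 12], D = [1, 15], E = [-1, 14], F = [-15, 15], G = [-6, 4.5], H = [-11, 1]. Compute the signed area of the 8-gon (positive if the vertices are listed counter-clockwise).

360

Apply the shoelace formula: 2A = Σ (x_i·y_{i+1} − x_{i+1}·y_i), indices taken mod 8.
A→B: (-13)(-12) − (-5)(-10.5) = 103.5
B→C: (-5)(12) − (10)(-12) = 60
C→D: (10)(15) − (1)(12) = 138
D→E: (1)(14) − (-1)(15) = 29
E→F: (-1)(15) − (-15)(14) = 195
F→G: (-15)(4.5) − (-6)(15) = 22.5
G→H: (-6)(1) − (-11)(4.5) = 43.5
H→A: (-11)(-10.5) − (-13)(1) = 128.5
Σ = 720
Signed area = Σ/2 = 360 (positive ⇒ counter-clockwise traversal).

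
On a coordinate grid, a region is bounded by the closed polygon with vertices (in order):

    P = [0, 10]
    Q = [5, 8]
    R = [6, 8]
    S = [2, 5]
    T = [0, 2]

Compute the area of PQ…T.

P→Q: (0)(8) − (5)(10) = -50
Q→R: (5)(8) − (6)(8) = -8
R→S: (6)(5) − (2)(8) = 14
S→T: (2)(2) − (0)(5) = 4
T→P: (0)(10) − (0)(2) = 0
Σ = -40
Area = |Σ|/2 = 20.

20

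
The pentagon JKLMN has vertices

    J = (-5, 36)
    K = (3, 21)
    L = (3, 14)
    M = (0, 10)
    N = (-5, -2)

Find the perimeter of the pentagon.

80

|JK| = √((8)² + (-15)²) = √289 = 17
|KL| = √((0)² + (-7)²) = √49 = 7
|LM| = √((-3)² + (-4)²) = √25 = 5
|MN| = √((-5)² + (-12)²) = √169 = 13
|NJ| = √((0)² + (38)²) = √1444 = 38
Perimeter = 17 + 7 + 5 + 13 + 38 = 80.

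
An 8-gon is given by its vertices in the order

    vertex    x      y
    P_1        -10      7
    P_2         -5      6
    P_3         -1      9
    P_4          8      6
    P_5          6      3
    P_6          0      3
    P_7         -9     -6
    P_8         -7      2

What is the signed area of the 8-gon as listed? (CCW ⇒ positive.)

-99

Apply Gauss's area formula: 2A = Σ (x_i·y_{i+1} − x_{i+1}·y_i), indices taken mod 8.
P_1→P_2: (-10)(6) − (-5)(7) = -25
P_2→P_3: (-5)(9) − (-1)(6) = -39
P_3→P_4: (-1)(6) − (8)(9) = -78
P_4→P_5: (8)(3) − (6)(6) = -12
P_5→P_6: (6)(3) − (0)(3) = 18
P_6→P_7: (0)(-6) − (-9)(3) = 27
P_7→P_8: (-9)(2) − (-7)(-6) = -60
P_8→P_1: (-7)(7) − (-10)(2) = -29
Σ = -198
Signed area = Σ/2 = -99 (negative ⇒ clockwise traversal).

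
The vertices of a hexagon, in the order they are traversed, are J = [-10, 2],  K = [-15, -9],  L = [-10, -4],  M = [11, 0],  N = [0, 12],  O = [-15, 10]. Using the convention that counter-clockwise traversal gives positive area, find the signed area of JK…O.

Apply Gauss's area formula: 2A = Σ (x_i·y_{i+1} − x_{i+1}·y_i), indices taken mod 6.
Σ = (120) + (-30) + (44) + (132) + (180) + (70) = 516
Signed area = Σ/2 = 258 (positive ⇒ counter-clockwise traversal).

258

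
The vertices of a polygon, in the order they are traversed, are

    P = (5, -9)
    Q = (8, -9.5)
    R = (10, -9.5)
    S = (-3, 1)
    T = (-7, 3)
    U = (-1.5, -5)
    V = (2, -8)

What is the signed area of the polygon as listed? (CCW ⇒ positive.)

Apply Gauss's area formula: 2A = Σ (x_i·y_{i+1} − x_{i+1}·y_i), indices taken mod 7.
P→Q: (5)(-9.5) − (8)(-9) = 24.5
Q→R: (8)(-9.5) − (10)(-9.5) = 19
R→S: (10)(1) − (-3)(-9.5) = -18.5
S→T: (-3)(3) − (-7)(1) = -2
T→U: (-7)(-5) − (-1.5)(3) = 39.5
U→V: (-1.5)(-8) − (2)(-5) = 22
V→P: (2)(-9) − (5)(-8) = 22
Σ = 106.5
Signed area = Σ/2 = 53.25 (positive ⇒ counter-clockwise traversal).

53.25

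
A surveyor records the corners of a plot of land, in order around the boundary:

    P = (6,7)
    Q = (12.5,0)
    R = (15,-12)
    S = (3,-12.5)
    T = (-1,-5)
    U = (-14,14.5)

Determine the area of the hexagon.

Apply the shoelace formula: 2A = Σ (x_i·y_{i+1} − x_{i+1}·y_i), indices taken mod 6.
Σ = (-87.5) + (-150) + (-151.5) + (-27.5) + (-84.5) + (-185) = -686
Area = |Σ|/2 = 343.

343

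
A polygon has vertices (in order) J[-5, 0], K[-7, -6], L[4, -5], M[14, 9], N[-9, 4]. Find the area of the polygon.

Σ = (30) + (59) + (106) + (137) + (20) = 352
Area = |Σ|/2 = 176.

176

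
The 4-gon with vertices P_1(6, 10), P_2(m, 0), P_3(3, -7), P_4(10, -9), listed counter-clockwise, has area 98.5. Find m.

0

The doubled signed area Σ (x_i y_{i+1} − x_{i+1} y_i) is linear in m.
With m=0 it equals 197; the coefficient of m is -17 (from the two edges through P_2).
So -17·m + 197 = 2·98.5 = 197 ⇒ m = 0.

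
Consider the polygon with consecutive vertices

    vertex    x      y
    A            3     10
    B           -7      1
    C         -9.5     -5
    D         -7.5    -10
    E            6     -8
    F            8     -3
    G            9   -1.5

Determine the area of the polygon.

Apply the surveyor's formula: 2A = Σ (x_i·y_{i+1} − x_{i+1}·y_i), indices taken mod 7.
Cross-terms: 73, 44.5, 57.5, 120, 46, 15, 94.5  ⇒  Σ = 450.5
Area = |Σ|/2 = 225.25.

225.25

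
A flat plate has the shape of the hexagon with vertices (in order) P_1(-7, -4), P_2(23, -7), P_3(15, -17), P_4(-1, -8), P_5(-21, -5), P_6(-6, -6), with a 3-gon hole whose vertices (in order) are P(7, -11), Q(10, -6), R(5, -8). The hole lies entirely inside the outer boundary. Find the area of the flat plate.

174

Outer boundary:
Σ = (141) + (-286) + (-137) + (-163) + (96) + (-18) = -367
Area = |Σ|/2 = 183.5.
Hole:
P→Q: (7)(-6) − (10)(-11) = 68
Q→R: (10)(-8) − (5)(-6) = -50
R→P: (5)(-11) − (7)(-8) = 1
Σ = 19
Area = |Σ|/2 = 9.5.
Net area = 183.5 − 9.5 = 174.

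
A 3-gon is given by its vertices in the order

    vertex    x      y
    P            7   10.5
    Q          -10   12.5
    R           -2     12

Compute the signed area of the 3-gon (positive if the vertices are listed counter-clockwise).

Apply Gauss's area formula: 2A = Σ (x_i·y_{i+1} − x_{i+1}·y_i), indices taken mod 3.
Σ = (192.5) + (-95) + (-105) = -7.5
Signed area = Σ/2 = -3.75 (negative ⇒ clockwise traversal).

-3.75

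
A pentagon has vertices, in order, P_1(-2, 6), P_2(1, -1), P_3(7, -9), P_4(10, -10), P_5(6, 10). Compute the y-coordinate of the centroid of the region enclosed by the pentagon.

Apply the surveyor's formula. First the cross-terms c_i = x_i·y_{i+1} − x_{i+1}·y_i:
  -4, -2, 20, 160, 56  ⇒  2A = 230, A = 115.
Then Σ (y_i + y_{i+1})·c_i = 516, so ȳ = 516 / (6·115) = 86/115.

86/115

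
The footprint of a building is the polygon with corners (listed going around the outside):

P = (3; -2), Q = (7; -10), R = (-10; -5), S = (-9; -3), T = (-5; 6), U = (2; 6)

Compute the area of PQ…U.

Apply Gauss's area formula: 2A = Σ (x_i·y_{i+1} − x_{i+1}·y_i), indices taken mod 6.
Σ = (-16) + (-135) + (-15) + (-69) + (-42) + (-22) = -299
Area = |Σ|/2 = 149.5.

149.5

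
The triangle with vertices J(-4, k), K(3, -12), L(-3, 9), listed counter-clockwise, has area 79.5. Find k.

Write out the shoelace sum; only the two edges meeting at J involve k:
2·Area = [((-3)·k − (-4)·9) + ((-4)·(-12) − 3·k)] + -9
       = -6·k + 75 = 159
⇒ k = -14.

-14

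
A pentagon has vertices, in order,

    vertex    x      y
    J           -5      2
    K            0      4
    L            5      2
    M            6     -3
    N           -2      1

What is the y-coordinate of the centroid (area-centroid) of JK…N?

Apply Gauss's area formula. First the cross-terms c_i = x_i·y_{i+1} − x_{i+1}·y_i:
  -20, -20, -27, 0, 1  ⇒  2A = -66, A = -33.
Then Σ (y_i + y_{i+1})·c_i = -210, so ȳ = -210 / (6·(-33)) = 35/33.

35/33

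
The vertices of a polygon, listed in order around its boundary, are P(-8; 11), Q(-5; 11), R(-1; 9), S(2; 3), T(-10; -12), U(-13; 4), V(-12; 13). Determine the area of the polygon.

213.5

Apply the surveyor's formula: 2A = Σ (x_i·y_{i+1} − x_{i+1}·y_i), indices taken mod 7.
Σ = (-33) + (-34) + (-21) + (6) + (-196) + (-121) + (-28) = -427
Area = |Σ|/2 = 213.5.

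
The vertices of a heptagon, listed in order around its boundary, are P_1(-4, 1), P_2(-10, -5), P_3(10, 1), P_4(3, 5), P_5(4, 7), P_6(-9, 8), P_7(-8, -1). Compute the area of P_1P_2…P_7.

P_1→P_2: (-4)(-5) − (-10)(1) = 30
P_2→P_3: (-10)(1) − (10)(-5) = 40
P_3→P_4: (10)(5) − (3)(1) = 47
P_4→P_5: (3)(7) − (4)(5) = 1
P_5→P_6: (4)(8) − (-9)(7) = 95
P_6→P_7: (-9)(-1) − (-8)(8) = 73
P_7→P_1: (-8)(1) − (-4)(-1) = -12
Σ = 274
Area = |Σ|/2 = 137.

137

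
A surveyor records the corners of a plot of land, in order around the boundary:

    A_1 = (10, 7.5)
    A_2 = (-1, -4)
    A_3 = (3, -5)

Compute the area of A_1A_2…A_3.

Apply Gauss's area formula: 2A = Σ (x_i·y_{i+1} − x_{i+1}·y_i), indices taken mod 3.
Σ = (-32.5) + (17) + (72.5) = 57
Area = |Σ|/2 = 28.5.

28.5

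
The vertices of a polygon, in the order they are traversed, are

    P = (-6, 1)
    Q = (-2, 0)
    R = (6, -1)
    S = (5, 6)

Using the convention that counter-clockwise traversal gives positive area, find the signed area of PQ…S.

Cross-terms: 2, 2, 41, 41  ⇒  Σ = 86
Signed area = Σ/2 = 43 (positive ⇒ counter-clockwise traversal).

43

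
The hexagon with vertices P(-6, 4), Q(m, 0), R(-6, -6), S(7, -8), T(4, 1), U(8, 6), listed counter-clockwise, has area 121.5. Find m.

The doubled signed area Σ (x_i y_{i+1} − x_{i+1} y_i) is linear in m.
With m=0 it equals 213; the coefficient of m is -10 (from the two edges through Q).
So -10·m + 213 = 2·121.5 = 243 ⇒ m = -3.

-3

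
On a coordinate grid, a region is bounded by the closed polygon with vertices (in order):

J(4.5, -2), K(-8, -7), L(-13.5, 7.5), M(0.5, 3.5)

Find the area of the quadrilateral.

Σ = (-47.5) + (-154.5) + (-51) + (-16.75) = -269.75
Area = |Σ|/2 = 134.875.

134.875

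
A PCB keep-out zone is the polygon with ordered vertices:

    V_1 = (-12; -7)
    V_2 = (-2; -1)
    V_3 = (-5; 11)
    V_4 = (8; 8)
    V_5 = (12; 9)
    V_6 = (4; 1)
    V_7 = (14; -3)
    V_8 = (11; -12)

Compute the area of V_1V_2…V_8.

Σ = (-2) + (-27) + (-128) + (-24) + (-24) + (-26) + (-135) + (-221) = -587
Area = |Σ|/2 = 293.5.

293.5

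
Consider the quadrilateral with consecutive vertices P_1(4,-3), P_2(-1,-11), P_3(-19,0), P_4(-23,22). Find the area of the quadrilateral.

Apply Gauss's area formula: 2A = Σ (x_i·y_{i+1} − x_{i+1}·y_i), indices taken mod 4.
Σ = (-47) + (-209) + (-418) + (-19) = -693
Area = |Σ|/2 = 346.5.

346.5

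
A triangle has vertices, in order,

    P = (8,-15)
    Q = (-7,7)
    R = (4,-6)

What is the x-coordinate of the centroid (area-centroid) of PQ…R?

Apply the shoelace (surveyor's) formula. First the cross-terms c_i = x_i·y_{i+1} − x_{i+1}·y_i:
  -49, 14, -12  ⇒  2A = -47, A = -23.5.
Then Σ (x_i + x_{i+1})·c_i = -235, so x̄ = -235 / (6·(-23.5)) = 5/3.

5/3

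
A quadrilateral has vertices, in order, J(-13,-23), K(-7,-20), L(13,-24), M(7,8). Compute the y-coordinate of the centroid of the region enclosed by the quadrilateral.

-633/53

Apply the shoelace (surveyor's) formula. First the cross-terms c_i = x_i·y_{i+1} − x_{i+1}·y_i:
  99, 428, 272, -57  ⇒  2A = 742, A = 371.
Then Σ (y_i + y_{i+1})·c_i = -26586, so ȳ = -26586 / (6·371) = -633/53.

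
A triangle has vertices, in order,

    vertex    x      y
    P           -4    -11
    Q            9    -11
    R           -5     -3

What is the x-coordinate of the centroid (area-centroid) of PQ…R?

0

Apply the shoelace (surveyor's) formula. First the cross-terms c_i = x_i·y_{i+1} − x_{i+1}·y_i:
  143, -82, 43  ⇒  2A = 104, A = 52.
Then Σ (x_i + x_{i+1})·c_i = 0, so x̄ = 0 / (6·52) = 0.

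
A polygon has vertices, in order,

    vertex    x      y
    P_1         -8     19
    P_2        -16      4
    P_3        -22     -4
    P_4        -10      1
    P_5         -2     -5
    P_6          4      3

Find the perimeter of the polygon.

80

|P_1P_2| = √((-8)² + (-15)²) = √289 = 17
|P_2P_3| = √((-6)² + (-8)²) = √100 = 10
|P_3P_4| = √((12)² + (5)²) = √169 = 13
|P_4P_5| = √((8)² + (-6)²) = √100 = 10
|P_5P_6| = √((6)² + (8)²) = √100 = 10
|P_6P_1| = √((-12)² + (16)²) = √400 = 20
Perimeter = 17 + 10 + 13 + 10 + 10 + 20 = 80.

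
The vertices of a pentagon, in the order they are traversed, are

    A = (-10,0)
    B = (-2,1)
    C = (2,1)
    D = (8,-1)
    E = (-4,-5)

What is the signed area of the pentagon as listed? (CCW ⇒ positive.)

-59

Apply the shoelace (surveyor's) formula: 2A = Σ (x_i·y_{i+1} − x_{i+1}·y_i), indices taken mod 5.
Σ = (-10) + (-4) + (-10) + (-44) + (-50) = -118
Signed area = Σ/2 = -59 (negative ⇒ clockwise traversal).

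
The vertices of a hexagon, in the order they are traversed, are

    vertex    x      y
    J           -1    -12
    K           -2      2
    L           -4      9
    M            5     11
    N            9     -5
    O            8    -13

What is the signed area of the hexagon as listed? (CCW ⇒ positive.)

-217.5

Apply the shoelace (surveyor's) formula: 2A = Σ (x_i·y_{i+1} − x_{i+1}·y_i), indices taken mod 6.
Σ = (-26) + (-10) + (-89) + (-124) + (-77) + (-109) = -435
Signed area = Σ/2 = -217.5 (negative ⇒ clockwise traversal).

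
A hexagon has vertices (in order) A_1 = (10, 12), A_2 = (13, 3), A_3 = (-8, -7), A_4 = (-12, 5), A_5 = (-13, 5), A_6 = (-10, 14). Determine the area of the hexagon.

Σ = (-126) + (-67) + (-124) + (5) + (-132) + (-260) = -704
Area = |Σ|/2 = 352.

352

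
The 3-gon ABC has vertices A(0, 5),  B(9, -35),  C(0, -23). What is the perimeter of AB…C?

|AB| = √((9)² + (-40)²) = √1681 = 41
|BC| = √((-9)² + (12)²) = √225 = 15
|CA| = √((0)² + (28)²) = √784 = 28
Perimeter = 41 + 15 + 28 = 84.

84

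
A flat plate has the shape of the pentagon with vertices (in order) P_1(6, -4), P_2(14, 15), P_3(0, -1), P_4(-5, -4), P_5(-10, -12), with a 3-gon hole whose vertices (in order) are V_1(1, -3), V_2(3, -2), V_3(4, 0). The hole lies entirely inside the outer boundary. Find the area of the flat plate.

128

Outer boundary:
Apply the surveyor's formula: 2A = Σ (x_i·y_{i+1} − x_{i+1}·y_i), indices taken mod 5.
Cross-terms: 146, -14, -5, 20, 112  ⇒  Σ = 259
Area = |Σ|/2 = 129.5.
Hole:
Cross-terms: 7, 8, -12  ⇒  Σ = 3
Area = |Σ|/2 = 1.5.
Net area = 129.5 − 1.5 = 128.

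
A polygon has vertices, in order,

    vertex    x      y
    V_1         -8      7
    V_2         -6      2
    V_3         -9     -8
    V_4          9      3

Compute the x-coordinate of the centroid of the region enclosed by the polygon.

Apply the shoelace formula. First the cross-terms c_i = x_i·y_{i+1} − x_{i+1}·y_i:
  26, 66, 45, 87  ⇒  2A = 224, A = 112.
Then Σ (x_i + x_{i+1})·c_i = -1267, so x̄ = -1267 / (6·112) = -181/96.

-181/96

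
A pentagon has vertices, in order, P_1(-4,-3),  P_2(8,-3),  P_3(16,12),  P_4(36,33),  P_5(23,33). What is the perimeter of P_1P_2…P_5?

|P_1P_2| = √((12)² + (0)²) = √144 = 12
|P_2P_3| = √((8)² + (15)²) = √289 = 17
|P_3P_4| = √((20)² + (21)²) = √841 = 29
|P_4P_5| = √((-13)² + (0)²) = √169 = 13
|P_5P_1| = √((-27)² + (-36)²) = √2025 = 45
Perimeter = 12 + 17 + 29 + 13 + 45 = 116.

116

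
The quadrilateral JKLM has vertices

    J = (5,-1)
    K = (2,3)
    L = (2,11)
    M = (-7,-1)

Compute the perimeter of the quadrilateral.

|JK| = √((-3)² + (4)²) = √25 = 5
|KL| = √((0)² + (8)²) = √64 = 8
|LM| = √((-9)² + (-12)²) = √225 = 15
|MJ| = √((12)² + (0)²) = √144 = 12
Perimeter = 5 + 8 + 15 + 12 = 40.

40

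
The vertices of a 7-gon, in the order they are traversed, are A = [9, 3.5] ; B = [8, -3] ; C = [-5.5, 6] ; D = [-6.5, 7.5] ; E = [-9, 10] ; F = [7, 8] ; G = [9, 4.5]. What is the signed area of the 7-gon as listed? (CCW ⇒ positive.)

-107.375

Apply the shoelace (surveyor's) formula: 2A = Σ (x_i·y_{i+1} − x_{i+1}·y_i), indices taken mod 7.
Σ = (-55) + (31.5) + (-2.25) + (2.5) + (-142) + (-40.5) + (-9) = -214.75
Signed area = Σ/2 = -107.375 (negative ⇒ clockwise traversal).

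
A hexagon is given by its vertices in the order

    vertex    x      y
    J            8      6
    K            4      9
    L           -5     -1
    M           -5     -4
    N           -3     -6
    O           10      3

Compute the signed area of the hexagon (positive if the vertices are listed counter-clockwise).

Apply the surveyor's formula: 2A = Σ (x_i·y_{i+1} − x_{i+1}·y_i), indices taken mod 6.
Σ = (48) + (41) + (15) + (18) + (51) + (36) = 209
Signed area = Σ/2 = 104.5 (positive ⇒ counter-clockwise traversal).

104.5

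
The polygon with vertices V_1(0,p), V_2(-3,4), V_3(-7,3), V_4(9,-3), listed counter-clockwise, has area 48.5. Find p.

7

Write out the shoelace sum; only the two edges meeting at V_1 involve p:
2·Area = [(9·p − 0·(-3)) + (0·4 − (-3)·p)] + 13
       = 12·p + 13 = 97
⇒ p = 7.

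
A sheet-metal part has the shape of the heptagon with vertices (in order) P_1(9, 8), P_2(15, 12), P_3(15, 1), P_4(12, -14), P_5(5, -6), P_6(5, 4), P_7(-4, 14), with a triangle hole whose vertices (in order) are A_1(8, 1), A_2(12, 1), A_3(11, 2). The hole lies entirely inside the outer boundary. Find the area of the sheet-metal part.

209.5

Outer boundary:
Σ = (-12) + (-165) + (-222) + (-2) + (50) + (86) + (-158) = -423
Area = |Σ|/2 = 211.5.
Hole:
Cross-terms: -4, 13, -5  ⇒  Σ = 4
Area = |Σ|/2 = 2.
Net area = 211.5 − 2 = 209.5.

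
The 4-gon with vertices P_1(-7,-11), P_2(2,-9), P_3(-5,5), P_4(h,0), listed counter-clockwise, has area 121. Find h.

The doubled signed area Σ (x_i y_{i+1} − x_{i+1} y_i) is linear in h.
With h=0 it equals 50; the coefficient of h is -16 (from the two edges through P_4).
So -16·h + 50 = 2·121 = 242 ⇒ h = -12.

-12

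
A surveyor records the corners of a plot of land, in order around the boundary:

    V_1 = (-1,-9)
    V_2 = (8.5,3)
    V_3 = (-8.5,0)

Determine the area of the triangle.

87.75

Apply the shoelace (surveyor's) formula: 2A = Σ (x_i·y_{i+1} − x_{i+1}·y_i), indices taken mod 3.
Σ = (73.5) + (25.5) + (76.5) = 175.5
Area = |Σ|/2 = 87.75.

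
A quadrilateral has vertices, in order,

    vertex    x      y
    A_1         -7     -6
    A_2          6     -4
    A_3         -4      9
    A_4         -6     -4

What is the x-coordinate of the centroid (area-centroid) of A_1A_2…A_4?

Apply the shoelace formula. First the cross-terms c_i = x_i·y_{i+1} − x_{i+1}·y_i:
  64, 38, 70, 8  ⇒  2A = 180, A = 90.
Then Σ (x_i + x_{i+1})·c_i = -792, so x̄ = -792 / (6·90) = -22/15.

-22/15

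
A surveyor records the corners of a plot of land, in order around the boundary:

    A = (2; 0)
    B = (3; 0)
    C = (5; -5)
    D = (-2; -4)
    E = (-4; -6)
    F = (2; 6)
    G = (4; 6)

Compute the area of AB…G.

42.5

Cross-terms: 0, -15, -30, -4, -12, -12, -12  ⇒  Σ = -85
Area = |Σ|/2 = 42.5.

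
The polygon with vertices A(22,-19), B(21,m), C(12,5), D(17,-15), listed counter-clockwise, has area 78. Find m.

-9

The doubled signed area Σ (x_i y_{i+1} − x_{i+1} y_i) is linear in m.
With m=0 it equals 246; the coefficient of m is 10 (from the two edges through B).
So 10·m + 246 = 2·78 = 156 ⇒ m = -9.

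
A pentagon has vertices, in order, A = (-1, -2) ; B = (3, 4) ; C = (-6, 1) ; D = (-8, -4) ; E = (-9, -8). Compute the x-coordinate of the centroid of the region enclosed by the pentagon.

Apply the surveyor's formula. First the cross-terms c_i = x_i·y_{i+1} − x_{i+1}·y_i:
  2, 27, 32, 28, 10  ⇒  2A = 99, A = 49.5.
Then Σ (x_i + x_{i+1})·c_i = -1101, so x̄ = -1101 / (6·49.5) = -367/99.

-367/99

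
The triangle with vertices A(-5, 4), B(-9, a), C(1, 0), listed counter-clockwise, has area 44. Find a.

-8

Write out the shoelace sum; only the two edges meeting at B involve a:
2·Area = [((-5)·a − (-9)·4) + ((-9)·0 − 1·a)] + 4
       = -6·a + 40 = 88
⇒ a = -8.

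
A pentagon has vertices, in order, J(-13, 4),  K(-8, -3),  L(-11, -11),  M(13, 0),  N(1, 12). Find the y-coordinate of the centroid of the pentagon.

16/13

Apply Gauss's area formula. First the cross-terms c_i = x_i·y_{i+1} − x_{i+1}·y_i:
  71, 55, 143, 156, 160  ⇒  2A = 585, A = 292.5.
Then Σ (y_i + y_{i+1})·c_i = 2160, so ȳ = 2160 / (6·292.5) = 16/13.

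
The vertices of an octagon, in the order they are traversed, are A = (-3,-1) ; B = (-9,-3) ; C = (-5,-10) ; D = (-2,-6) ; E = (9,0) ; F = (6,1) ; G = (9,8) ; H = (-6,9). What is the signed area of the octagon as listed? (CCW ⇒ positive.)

174.5

Cross-terms: 0, 75, 10, 54, 9, 39, 129, 33  ⇒  Σ = 349
Signed area = Σ/2 = 174.5 (positive ⇒ counter-clockwise traversal).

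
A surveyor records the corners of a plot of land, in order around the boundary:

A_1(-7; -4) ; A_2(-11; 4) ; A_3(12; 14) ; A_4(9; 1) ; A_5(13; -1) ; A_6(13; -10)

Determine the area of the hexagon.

324.5

Apply the surveyor's formula: 2A = Σ (x_i·y_{i+1} − x_{i+1}·y_i), indices taken mod 6.
A_1→A_2: (-7)(4) − (-11)(-4) = -72
A_2→A_3: (-11)(14) − (12)(4) = -202
A_3→A_4: (12)(1) − (9)(14) = -114
A_4→A_5: (9)(-1) − (13)(1) = -22
A_5→A_6: (13)(-10) − (13)(-1) = -117
A_6→A_1: (13)(-4) − (-7)(-10) = -122
Σ = -649
Area = |Σ|/2 = 324.5.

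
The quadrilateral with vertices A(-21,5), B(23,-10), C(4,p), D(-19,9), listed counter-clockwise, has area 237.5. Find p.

Write out the shoelace sum; only the two edges meeting at C involve p:
2·Area = [(23·p − 4·(-10)) + (4·9 − (-19)·p)] + 189
       = 42·p + 265 = 475
⇒ p = 5.

5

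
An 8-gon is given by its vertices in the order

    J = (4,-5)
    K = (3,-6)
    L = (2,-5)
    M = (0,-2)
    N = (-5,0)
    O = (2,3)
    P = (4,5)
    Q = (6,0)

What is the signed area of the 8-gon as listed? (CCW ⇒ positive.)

-51.5

Apply the shoelace formula: 2A = Σ (x_i·y_{i+1} − x_{i+1}·y_i), indices taken mod 8.
Σ = (-9) + (-3) + (-4) + (-10) + (-15) + (-2) + (-30) + (-30) = -103
Signed area = Σ/2 = -51.5 (negative ⇒ clockwise traversal).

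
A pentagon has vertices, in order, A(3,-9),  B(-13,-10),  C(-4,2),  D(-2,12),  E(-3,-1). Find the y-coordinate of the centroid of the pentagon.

-941/189

Apply the shoelace (surveyor's) formula. First the cross-terms c_i = x_i·y_{i+1} − x_{i+1}·y_i:
  -147, -66, -44, 38, 30  ⇒  2A = -189, A = -94.5.
Then Σ (y_i + y_{i+1})·c_i = 2823, so ȳ = 2823 / (6·(-94.5)) = -941/189.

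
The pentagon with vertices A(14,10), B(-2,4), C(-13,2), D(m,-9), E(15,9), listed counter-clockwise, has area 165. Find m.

-10

The doubled signed area Σ (x_i y_{i+1} − x_{i+1} y_i) is linear in m.
With m=0 it equals 400; the coefficient of m is 7 (from the two edges through D).
So 7·m + 400 = 2·165 = 330 ⇒ m = -10.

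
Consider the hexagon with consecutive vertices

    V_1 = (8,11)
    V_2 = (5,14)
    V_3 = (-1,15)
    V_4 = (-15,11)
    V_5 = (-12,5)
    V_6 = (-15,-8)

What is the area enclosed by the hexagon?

243.5

V_1→V_2: (8)(14) − (5)(11) = 57
V_2→V_3: (5)(15) − (-1)(14) = 89
V_3→V_4: (-1)(11) − (-15)(15) = 214
V_4→V_5: (-15)(5) − (-12)(11) = 57
V_5→V_6: (-12)(-8) − (-15)(5) = 171
V_6→V_1: (-15)(11) − (8)(-8) = -101
Σ = 487
Area = |Σ|/2 = 243.5.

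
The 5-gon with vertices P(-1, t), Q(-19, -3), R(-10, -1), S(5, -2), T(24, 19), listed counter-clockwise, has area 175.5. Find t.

4

Write out the shoelace sum; only the two edges meeting at P involve t:
2·Area = [(24·t − (-1)·19) + ((-1)·(-3) − (-19)·t)] + 157
       = 43·t + 179 = 351
⇒ t = 4.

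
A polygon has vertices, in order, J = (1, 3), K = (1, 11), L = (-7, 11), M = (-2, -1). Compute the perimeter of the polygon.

|JK| = √((0)² + (8)²) = √64 = 8
|KL| = √((-8)² + (0)²) = √64 = 8
|LM| = √((5)² + (-12)²) = √169 = 13
|MJ| = √((3)² + (4)²) = √25 = 5
Perimeter = 8 + 8 + 13 + 5 = 34.

34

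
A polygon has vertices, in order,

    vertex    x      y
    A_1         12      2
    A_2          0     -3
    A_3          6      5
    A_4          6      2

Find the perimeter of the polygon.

|A_1A_2| = √((-12)² + (-5)²) = √169 = 13
|A_2A_3| = √((6)² + (8)²) = √100 = 10
|A_3A_4| = √((0)² + (-3)²) = √9 = 3
|A_4A_1| = √((6)² + (0)²) = √36 = 6
Perimeter = 13 + 10 + 3 + 6 = 32.

32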